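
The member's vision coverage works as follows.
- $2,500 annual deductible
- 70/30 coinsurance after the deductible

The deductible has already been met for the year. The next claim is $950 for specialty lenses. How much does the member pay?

With the deductible met, the entire $950 is subject to coinsurance.
Member's 30% share of $950 is $285.

$285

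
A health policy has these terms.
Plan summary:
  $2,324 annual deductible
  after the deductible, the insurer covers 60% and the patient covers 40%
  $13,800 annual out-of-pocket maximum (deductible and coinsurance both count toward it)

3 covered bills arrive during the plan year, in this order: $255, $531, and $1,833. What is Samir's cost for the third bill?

Claim 1 — $255: fully absorbed by the deductible. Cost to patient: $255. OOP to date $255.
Claim 2 — $531: all of it applies to the deductible. Patient owes $531 (running OOP $786).
Claim 3 — $1,833: $1,538 finishes the deductible; $295 goes to coinsurance; coinsurance $295 × 40% = $118. Patient owes $1,656 (running OOP $2,442).

$1,656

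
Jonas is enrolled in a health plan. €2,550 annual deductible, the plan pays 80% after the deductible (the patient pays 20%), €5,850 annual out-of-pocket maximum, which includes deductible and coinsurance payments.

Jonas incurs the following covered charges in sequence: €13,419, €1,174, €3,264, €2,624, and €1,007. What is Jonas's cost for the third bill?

Claim 1 (€13,419): deductible takes €2,550, €10,869 remains; 20% of €10,869 = €2,173.80. Patient owes €4,723.80 (running OOP €4,723.80).
Claim 2 (€1,174): 20% coinsurance on €1,174 = €234.80. Patient owes €234.80 (running OOP €4,958.60).
Claim 3 (€3,264): deductible met; 20% of €3,264 = €652.80. Patient owes €652.80 (running OOP €5,611.40).

€652.80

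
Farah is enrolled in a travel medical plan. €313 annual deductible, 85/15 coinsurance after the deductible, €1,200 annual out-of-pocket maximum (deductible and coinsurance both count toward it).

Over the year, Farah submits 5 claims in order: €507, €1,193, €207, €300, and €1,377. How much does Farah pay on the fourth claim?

Bill 1, €507: €313 to deductible, leaving €194; 15% of €194 = €29.10. Cost to traveler: €342.10. OOP to date €342.10.
Bill 2, €1,193: 15% coinsurance on €1,193 = €178.95. Traveler pays €178.95; OOP now €521.05.
Bill 3, €207: deductible met; 15% of €207 = €31.05. Traveler owes €31.05 (running OOP €552.10).
Bill 4, €300: deductible already satisfied, so traveler's share is 15% × €300 = €45. Traveler pays €45; OOP now €597.10.

€45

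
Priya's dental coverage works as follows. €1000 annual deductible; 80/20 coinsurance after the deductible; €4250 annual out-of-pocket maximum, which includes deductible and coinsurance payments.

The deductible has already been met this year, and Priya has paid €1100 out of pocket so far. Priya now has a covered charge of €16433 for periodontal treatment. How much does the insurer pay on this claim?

€13283

With the deductible met, the entire €16433 is subject to coinsurance.
Coinsurance: €16433 × 20% = €3286.60.
Year-to-date out-of-pocket would reach €1100 + €3286.60 = €4386.60, above the €4250 maximum, so the patient pays only €4250 − €1100 = €3150.
The plan picks up €16433 − €3150 = €13283.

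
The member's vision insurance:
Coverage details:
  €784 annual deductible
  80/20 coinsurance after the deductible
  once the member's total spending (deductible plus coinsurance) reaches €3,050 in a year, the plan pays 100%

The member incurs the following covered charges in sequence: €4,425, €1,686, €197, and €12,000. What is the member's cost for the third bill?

Bill 1, €4,425: deductible takes €784, €3,641 remains; coinsurance €3,641 × 20% = €728.20. Member owes €1,512.20 (running OOP €1,512.20).
Bill 2, €1,686: deductible already satisfied, so member's share is 20% × €1,686 = €337.20. Member pays €337.20; OOP now €1,849.40.
Bill 3, €197: 20% coinsurance on €197 = €39.40. Member pays €39.40; OOP now €1,888.80.

€39.40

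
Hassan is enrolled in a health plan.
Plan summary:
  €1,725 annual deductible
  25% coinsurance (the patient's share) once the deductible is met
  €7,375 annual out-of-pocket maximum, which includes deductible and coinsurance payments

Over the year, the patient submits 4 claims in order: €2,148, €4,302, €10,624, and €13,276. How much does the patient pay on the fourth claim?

€1,812.75

Bill 1, €2,148: deductible takes €1,725, €423 remains; 25% of €423 = €105.75. Patient owes €1,830.75 (running OOP €1,830.75).
Bill 2, €4,302: 25% coinsurance on €4,302 = €1,075.50. Patient owes €1,075.50 (running OOP €2,906.25).
Bill 3, €10,624: deductible already satisfied, so patient's share is 25% × €10,624 = €2,656. Patient pays €2,656; OOP now €5,562.25.
Bill 4, €13,276: deductible already satisfied, so patient's share is 25% × €13,276 = €3,319. Adding that to €5,562.25 gives €8,881.25, past the €7,375 cap; patient pays only €7,375 − €5,562.25 = €1,812.75.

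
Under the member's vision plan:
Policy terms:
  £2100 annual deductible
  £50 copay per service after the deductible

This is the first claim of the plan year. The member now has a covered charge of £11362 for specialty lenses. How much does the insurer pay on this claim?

£9212

Nothing has been paid toward the £2100 deductible, so the first £2100 of this charge is applied there.
The remaining £9262 (= £11362 − £2100) moves to the copay.
Copay on this service: £50.
Member responsibility: £2100 + £50 = £2150.
The plan picks up £11362 − £2150 = £9212.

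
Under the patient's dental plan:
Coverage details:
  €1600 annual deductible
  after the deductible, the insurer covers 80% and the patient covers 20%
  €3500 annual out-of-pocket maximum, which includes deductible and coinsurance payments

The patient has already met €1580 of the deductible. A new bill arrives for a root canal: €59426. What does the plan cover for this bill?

Remaining deductible: €1600 − €1580 = €20.
After the €20 deductible portion, €59426 − €20 = €59406 is subject to coinsurance.
20% of €59406 = €11881.20 falls to the patient.
So the patient owes €20 + €11881.20 = €11901.20 before any cap.
That would bring total out-of-pocket to €13481.20, past the €3500 cap. The patient is capped at €3500 − €1580 = €1920 on this claim.
Insurer pays the balance: €59426 − €1920 = €57506.

€57506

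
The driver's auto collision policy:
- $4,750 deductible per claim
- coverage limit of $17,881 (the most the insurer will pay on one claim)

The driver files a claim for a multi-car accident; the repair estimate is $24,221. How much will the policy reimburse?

After the deductible, $24,221 − $4,750 = $19,471 remains.
Since $19,471 > $17,881, the payout is capped at $17,881.

$17,881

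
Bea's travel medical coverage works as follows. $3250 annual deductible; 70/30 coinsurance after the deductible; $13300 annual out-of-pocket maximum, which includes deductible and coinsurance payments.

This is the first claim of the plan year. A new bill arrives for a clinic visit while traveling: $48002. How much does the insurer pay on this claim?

$34702

Deductible not yet touched, so the first $3250 of the bill goes to the deductible.
That leaves $48002 − $3250 = $44752 for coinsurance.
30% of $44752 = $13425.60 falls to the traveler.
Traveler responsibility before any cap: $3250 + $13425.60 = $16675.60.
That would bring total out-of-pocket to $16675.60, past the $13300 cap. The traveler is capped at $13300 − $0 = $13300 on this claim.
The insurer covers the remainder: $48002 − $13300 = $34702.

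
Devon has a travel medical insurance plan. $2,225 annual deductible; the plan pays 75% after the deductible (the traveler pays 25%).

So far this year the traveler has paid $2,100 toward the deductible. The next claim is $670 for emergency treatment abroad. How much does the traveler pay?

$2,100 of the $2,225 deductible is already met, leaving $125.
After the $125 deductible portion, $670 − $125 = $545 is subject to coinsurance.
25% of $545 = $136.25 falls to the traveler.
Traveler responsibility: $125 + $136.25 = $261.25.

$261.25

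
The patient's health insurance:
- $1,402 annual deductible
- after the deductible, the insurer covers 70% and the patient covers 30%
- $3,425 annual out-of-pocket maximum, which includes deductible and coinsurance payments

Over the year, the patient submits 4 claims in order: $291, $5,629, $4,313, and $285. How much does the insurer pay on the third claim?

#1 ($291): fully absorbed by the deductible. Cost to patient: $291. OOP to date $291. Plan pays $291 − $291 = $0.
#2 ($5,629): $1,111 finishes the deductible; $4,518 goes to coinsurance; 30% of $4,518 = $1,355.40. Patient owes $2,466.40 (running OOP $2,757.40). Plan pays $5,629 − $2,466.40 = $3,162.60.
#3 ($4,313): deductible met; 30% of $4,313 = $1,293.90. That would push OOP to $4,051.30, over the $3,425 cap, so patient pays $3,425 − $2,757.40 = $667.60. Insurer: $4,313 − $667.60 = $3,645.40.

$3,645.40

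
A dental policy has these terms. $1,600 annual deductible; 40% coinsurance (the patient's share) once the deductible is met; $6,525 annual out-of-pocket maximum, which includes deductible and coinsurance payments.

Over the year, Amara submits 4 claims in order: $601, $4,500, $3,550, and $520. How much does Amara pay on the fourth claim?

Bill 1, $601: fully absorbed by the deductible. Patient pays $601; OOP now $601.
Bill 2, $4,500: $999 to deductible, leaving $3,501; coinsurance $3,501 × 40% = $1,400.40. Patient pays $2,399.40; OOP now $3,000.40.
Bill 3, $3,550: 40% coinsurance on $3,550 = $1,420. Cost to patient: $1,420. OOP to date $4,420.40.
Bill 4, $520: deductible met; 40% of $520 = $208. Patient owes $208 (running OOP $4,628.40).

$208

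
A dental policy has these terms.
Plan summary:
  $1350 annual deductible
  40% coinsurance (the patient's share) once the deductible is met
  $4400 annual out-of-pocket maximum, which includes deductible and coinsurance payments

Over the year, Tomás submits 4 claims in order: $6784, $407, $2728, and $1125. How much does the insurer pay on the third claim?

#1 ($6784): $1350 finishes the deductible; $5434 goes to coinsurance; coinsurance $5434 × 40% = $2173.60. Patient owes $3523.60 (running OOP $3523.60). Insurer: $6784 − $3523.60 = $3260.40.
#2 ($407): deductible already satisfied, so patient's share is 40% × $407 = $162.80. Cost to patient: $162.80. OOP to date $3686.40. Plan pays $407 − $162.80 = $244.20.
#3 ($2728): deductible met; 40% of $2728 = $1091.20. That would push OOP to $4777.60, over the $4400 cap, so patient pays $4400 − $3686.40 = $713.60. Plan pays $2728 − $713.60 = $2014.40.

$2014.40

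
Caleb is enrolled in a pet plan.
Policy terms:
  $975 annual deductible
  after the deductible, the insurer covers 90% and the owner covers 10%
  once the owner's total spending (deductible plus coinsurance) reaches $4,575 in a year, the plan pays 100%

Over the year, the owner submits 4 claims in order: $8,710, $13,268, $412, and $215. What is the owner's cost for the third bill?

$41.20

Claim 1 ($8,710): deductible takes $975, $7,735 remains; coinsurance $7,735 × 10% = $773.50. Cost to owner: $1,748.50. OOP to date $1,748.50.
Claim 2 ($13,268): 10% coinsurance on $13,268 = $1,326.80. Cost to owner: $1,326.80. OOP to date $3,075.30.
Claim 3 ($412): deductible already satisfied, so owner's share is 10% × $412 = $41.20. Cost to owner: $41.20. OOP to date $3,116.50.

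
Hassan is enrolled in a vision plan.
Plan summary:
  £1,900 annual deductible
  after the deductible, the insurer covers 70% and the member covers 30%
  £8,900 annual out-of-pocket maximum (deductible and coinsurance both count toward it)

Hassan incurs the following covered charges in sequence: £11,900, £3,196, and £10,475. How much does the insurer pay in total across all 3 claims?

£16,671

Bill 1, £11,900: deductible takes £1,900, £10,000 remains; 30% of £10,000 = £3,000. Member pays £4,900; OOP now £4,900. Plan pays £11,900 − £4,900 = £7,000.
Bill 2, £3,196: deductible met; 30% of £3,196 = £958.80. Cost to member: £958.80. OOP to date £5,858.80. Insurer: £3,196 − £958.80 = £2,237.20.
Bill 3, £10,475: deductible already satisfied, so member's share is 30% × £10,475 = £3,142.50. Adding that to £5,858.80 gives £9,001.30, past the £8,900 cap; member pays only £8,900 − £5,858.80 = £3,041.20. Plan pays £10,475 − £3,041.20 = £7,433.80.
Insurer total: £7,000 + £2,237.20 + £7,433.80 = £16,671.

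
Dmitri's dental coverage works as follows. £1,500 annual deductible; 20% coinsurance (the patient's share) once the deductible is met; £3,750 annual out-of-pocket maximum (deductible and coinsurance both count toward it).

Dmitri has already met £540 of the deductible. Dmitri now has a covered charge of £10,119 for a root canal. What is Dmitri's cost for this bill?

Deductible still to meet: £1,500 − £540 = £960.
After the £960 deductible portion, £10,119 − £960 = £9,159 is subject to coinsurance.
20% of £9,159 = £1,831.80 falls to the patient.
So the patient owes £960 + £1,831.80 = £2,791.80 before any cap.
Year-to-date out-of-pocket becomes £540 + £2,791.80 = £3,331.80, still under the £3,750 maximum, so no cap applies.

£2,791.80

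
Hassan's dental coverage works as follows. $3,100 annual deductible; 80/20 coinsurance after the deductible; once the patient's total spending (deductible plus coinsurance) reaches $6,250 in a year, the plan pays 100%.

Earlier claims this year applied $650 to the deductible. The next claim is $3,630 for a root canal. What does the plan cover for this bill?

$944

$650 of the $3,100 deductible is already met, leaving $2,450.
After the $2,450 deductible portion, $3,630 − $2,450 = $1,180 is subject to coinsurance.
Coinsurance: $1,180 × 20% = $236.
Patient responsibility before any cap: $2,450 + $236 = $2,686.
Total out-of-pocket so far would be $650 + $2,686 = $3,336, below the $6,250 cap — no reduction.
Insurer pays the balance: $3,630 − $2,686 = $944.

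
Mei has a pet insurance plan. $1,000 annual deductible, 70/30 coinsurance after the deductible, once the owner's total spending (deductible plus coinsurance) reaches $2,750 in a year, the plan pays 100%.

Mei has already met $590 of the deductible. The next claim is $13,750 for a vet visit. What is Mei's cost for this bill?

Deductible still to meet: $1,000 − $590 = $410.
After the $410 deductible portion, $13,750 − $410 = $13,340 is subject to coinsurance.
Coinsurance: $13,340 × 30% = $4,002.
That puts the owner's cost at $410 + $4,002 = $4,412 before any cap.
That would bring total out-of-pocket to $5,002, past the $2,750 cap. The owner is capped at $2,750 − $590 = $2,160 on this claim.

$2,160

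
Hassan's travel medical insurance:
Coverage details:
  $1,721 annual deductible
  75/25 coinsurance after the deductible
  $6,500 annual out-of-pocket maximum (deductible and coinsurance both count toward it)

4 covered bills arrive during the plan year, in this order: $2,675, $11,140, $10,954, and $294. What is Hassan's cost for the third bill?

$1,755.50

Claim 1 — $2,675: $1,721 to deductible, leaving $954; traveler's 25% is $238.50. Traveler owes $1,959.50 (running OOP $1,959.50).
Claim 2 — $11,140: deductible met; 25% of $11,140 = $2,785. Traveler pays $2,785; OOP now $4,744.50.
Claim 3 — $10,954: deductible met; 25% of $10,954 = $2,738.50. That would push OOP to $7,483, over the $6,500 cap, so traveler pays $6,500 − $4,744.50 = $1,755.50.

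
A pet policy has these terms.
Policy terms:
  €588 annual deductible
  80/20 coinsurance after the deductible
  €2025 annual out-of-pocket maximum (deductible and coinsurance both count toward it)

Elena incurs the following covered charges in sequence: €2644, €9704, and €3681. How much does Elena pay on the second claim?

€1025.80

Claim 1 (€2644): €588 to deductible, leaving €2056; coinsurance €2056 × 20% = €411.20. Owner pays €999.20; OOP now €999.20.
Claim 2 (€9704): 20% coinsurance on €9704 = €1940.80. OOP would hit €2940 > €2025, so the cap limits the owner to €2025 − €999.20 = €1025.80.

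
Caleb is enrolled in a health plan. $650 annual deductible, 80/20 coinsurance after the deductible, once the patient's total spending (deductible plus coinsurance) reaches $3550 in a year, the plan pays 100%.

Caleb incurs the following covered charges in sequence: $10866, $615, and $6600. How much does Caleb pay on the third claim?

#1 ($10866): $650 finishes the deductible; $10216 goes to coinsurance; 20% of $10216 = $2043.20. Cost to patient: $2693.20. OOP to date $2693.20.
#2 ($615): deductible met; 20% of $615 = $123. Patient owes $123 (running OOP $2816.20).
#3 ($6600): deductible met; 20% of $6600 = $1320. Adding that to $2816.20 gives $4136.20, past the $3550 cap; patient pays only $3550 − $2816.20 = $733.80.

$733.80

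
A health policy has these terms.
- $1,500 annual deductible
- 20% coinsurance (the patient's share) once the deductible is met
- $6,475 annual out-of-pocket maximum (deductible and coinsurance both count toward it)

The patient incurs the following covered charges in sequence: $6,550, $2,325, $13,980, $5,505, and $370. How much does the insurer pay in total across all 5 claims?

$22,255

#1 ($6,550): $1,500 finishes the deductible; $5,050 goes to coinsurance; 20% of $5,050 = $1,010. Cost to patient: $2,510. OOP to date $2,510. Plan pays $6,550 − $2,510 = $4,040.
#2 ($2,325): deductible met; 20% of $2,325 = $465. Cost to patient: $465. OOP to date $2,975. Plan pays $2,325 − $465 = $1,860.
#3 ($13,980): deductible already satisfied, so patient's share is 20% × $13,980 = $2,796. Patient owes $2,796 (running OOP $5,771). Insurer: $13,980 − $2,796 = $11,184.
#4 ($5,505): 20% coinsurance on $5,505 = $1,101. That would push OOP to $6,872, over the $6,475 cap, so patient pays $6,475 − $5,771 = $704. Plan pays $5,505 − $704 = $4,801.
#5 ($370): 20% coinsurance on $370 = $74. Adding that to $6,475 gives $6,549, past the $6,475 cap; patient pays only $6,475 − $6,475 = $0. Plan pays $370 − $0 = $370.
Insurer total = bills − patient's total = $28,730 − $6,475 = $22,255.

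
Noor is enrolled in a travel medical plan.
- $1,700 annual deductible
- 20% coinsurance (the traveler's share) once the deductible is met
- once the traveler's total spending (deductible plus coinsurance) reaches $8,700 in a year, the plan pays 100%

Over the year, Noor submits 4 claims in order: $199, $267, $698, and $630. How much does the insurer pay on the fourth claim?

Claim 1 ($199): fully absorbed by the deductible. Cost to traveler: $199. OOP to date $199. Plan pays $199 − $199 = $0.
Claim 2 ($267): fully absorbed by the deductible. Cost to traveler: $267. OOP to date $466. Plan pays $267 − $267 = $0.
Claim 3 ($698): all of it applies to the deductible. Cost to traveler: $698. OOP to date $1,164. Plan pays $698 − $698 = $0.
Claim 4 ($630): deductible takes $536, $94 remains; coinsurance $94 × 20% = $18.80. Traveler pays $554.80; OOP now $1,718.80. Plan pays $630 − $554.80 = $75.20.

$75.20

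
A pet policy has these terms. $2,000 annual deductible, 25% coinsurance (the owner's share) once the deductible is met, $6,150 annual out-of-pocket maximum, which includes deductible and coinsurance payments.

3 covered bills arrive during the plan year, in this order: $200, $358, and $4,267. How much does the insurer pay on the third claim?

#1 ($200): fully absorbed by the deductible. Owner pays $200; OOP now $200. Insurer: $200 − $200 = $0.
#2 ($358): fully absorbed by the deductible. Owner owes $358 (running OOP $558). Insurer: $358 − $358 = $0.
#3 ($4,267): $1,442 finishes the deductible; $2,825 goes to coinsurance; 25% of $2,825 = $706.25. Owner owes $2,148.25 (running OOP $2,706.25). Plan pays $4,267 − $2,148.25 = $2,118.75.

$2,118.75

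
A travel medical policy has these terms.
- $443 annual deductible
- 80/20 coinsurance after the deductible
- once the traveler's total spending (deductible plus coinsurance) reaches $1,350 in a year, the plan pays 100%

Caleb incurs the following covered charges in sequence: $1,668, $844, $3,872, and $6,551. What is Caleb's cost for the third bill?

$493.20

Bill 1, $1,668: $443 to deductible, leaving $1,225; coinsurance $1,225 × 20% = $245. Cost to traveler: $688. OOP to date $688.
Bill 2, $844: deductible already satisfied, so traveler's share is 20% × $844 = $168.80. Traveler pays $168.80; OOP now $856.80.
Bill 3, $3,872: deductible already satisfied, so traveler's share is 20% × $3,872 = $774.40. Adding that to $856.80 gives $1,631.20, past the $1,350 cap; traveler pays only $1,350 − $856.80 = $493.20.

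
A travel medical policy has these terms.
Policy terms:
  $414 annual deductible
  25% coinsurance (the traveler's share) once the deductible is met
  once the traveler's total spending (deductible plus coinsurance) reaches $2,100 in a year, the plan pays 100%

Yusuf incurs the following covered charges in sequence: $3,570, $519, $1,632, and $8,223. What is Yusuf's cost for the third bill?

$408

Claim 1 ($3,570): deductible takes $414, $3,156 remains; 25% of $3,156 = $789. Cost to traveler: $1,203. OOP to date $1,203.
Claim 2 ($519): deductible met; 25% of $519 = $129.75. Traveler pays $129.75; OOP now $1,332.75.
Claim 3 ($1,632): deductible met; 25% of $1,632 = $408. Traveler pays $408; OOP now $1,740.75.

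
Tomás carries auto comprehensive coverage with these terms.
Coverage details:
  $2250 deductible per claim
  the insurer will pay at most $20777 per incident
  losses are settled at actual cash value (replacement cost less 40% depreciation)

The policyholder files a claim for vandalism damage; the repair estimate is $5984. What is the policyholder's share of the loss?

$4643.60

Actual cash value after 40% depreciation: $5984 × 60% = $3590.40.
After the deductible, $3590.40 − $2250 = $1340.40 remains.
That's under the $20777 cap, so the insurer reimburses the full $1340.40.
Out of pocket: $5984 − $1340.40 = $4643.60.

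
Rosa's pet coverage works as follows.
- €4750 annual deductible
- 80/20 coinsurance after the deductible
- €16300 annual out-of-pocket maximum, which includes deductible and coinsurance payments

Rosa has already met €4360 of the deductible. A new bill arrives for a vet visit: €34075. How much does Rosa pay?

€7127

Deductible still to meet: €4750 − €4360 = €390.
That leaves €34075 − €390 = €33685 for coinsurance.
Owner's 20% share of €33685 is €6737.
That puts the owner's cost at €390 + €6737 = €7127 before any cap.
Year-to-date out-of-pocket becomes €4360 + €7127 = €11487, still under the €16300 maximum, so no cap applies.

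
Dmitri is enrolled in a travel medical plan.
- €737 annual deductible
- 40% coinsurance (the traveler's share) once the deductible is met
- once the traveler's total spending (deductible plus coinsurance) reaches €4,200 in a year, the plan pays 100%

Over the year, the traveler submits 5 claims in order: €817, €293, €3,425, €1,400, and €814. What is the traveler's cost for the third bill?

Claim 1 (€817): deductible takes €737, €80 remains; 40% of €80 = €32. Traveler owes €769 (running OOP €769).
Claim 2 (€293): deductible met; 40% of €293 = €117.20. Traveler owes €117.20 (running OOP €886.20).
Claim 3 (€3,425): deductible already satisfied, so traveler's share is 40% × €3,425 = €1,370. Traveler owes €1,370 (running OOP €2,256.20).

€1,370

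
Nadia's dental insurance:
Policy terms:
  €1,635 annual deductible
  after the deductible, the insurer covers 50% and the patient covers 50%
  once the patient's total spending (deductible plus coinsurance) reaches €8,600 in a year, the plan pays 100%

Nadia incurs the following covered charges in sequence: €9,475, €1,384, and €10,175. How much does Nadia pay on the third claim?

€2,353

Bill 1, €9,475: €1,635 to deductible, leaving €7,840; patient's 50% is €3,920. Patient owes €5,555 (running OOP €5,555).
Bill 2, €1,384: deductible already satisfied, so patient's share is 50% × €1,384 = €692. Cost to patient: €692. OOP to date €6,247.
Bill 3, €10,175: 50% coinsurance on €10,175 = €5,087.50. Adding that to €6,247 gives €11,334.50, past the €8,600 cap; patient pays only €8,600 − €6,247 = €2,353.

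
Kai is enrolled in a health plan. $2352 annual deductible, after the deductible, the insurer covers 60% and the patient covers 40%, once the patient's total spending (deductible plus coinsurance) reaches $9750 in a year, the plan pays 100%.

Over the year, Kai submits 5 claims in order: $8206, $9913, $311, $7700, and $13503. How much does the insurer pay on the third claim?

#1 ($8206): deductible takes $2352, $5854 remains; 40% of $5854 = $2341.60. Cost to patient: $4693.60. OOP to date $4693.60. Plan pays $8206 − $4693.60 = $3512.40.
#2 ($9913): 40% coinsurance on $9913 = $3965.20. Patient owes $3965.20 (running OOP $8658.80). Insurer: $9913 − $3965.20 = $5947.80.
#3 ($311): deductible already satisfied, so patient's share is 40% × $311 = $124.40. Patient owes $124.40 (running OOP $8783.20). Plan pays $311 − $124.40 = $186.60.

$186.60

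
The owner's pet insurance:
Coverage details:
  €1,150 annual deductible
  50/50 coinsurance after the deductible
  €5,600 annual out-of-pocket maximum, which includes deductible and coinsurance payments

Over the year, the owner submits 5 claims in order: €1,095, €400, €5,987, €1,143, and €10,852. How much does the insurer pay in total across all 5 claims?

#1 (€1,095): entire amount goes to the deductible. Cost to owner: €1,095. OOP to date €1,095. Plan pays €1,095 − €1,095 = €0.
#2 (€400): deductible takes €55, €345 remains; owner's 50% is €172.50. Owner owes €227.50 (running OOP €1,322.50). Insurer: €400 − €227.50 = €172.50.
#3 (€5,987): deductible already satisfied, so owner's share is 50% × €5,987 = €2,993.50. Owner pays €2,993.50; OOP now €4,316. Plan pays €5,987 − €2,993.50 = €2,993.50.
#4 (€1,143): deductible already satisfied, so owner's share is 50% × €1,143 = €571.50. Cost to owner: €571.50. OOP to date €4,887.50. Plan pays €1,143 − €571.50 = €571.50.
#5 (€10,852): 50% coinsurance on €10,852 = €5,426. Adding that to €4,887.50 gives €10,313.50, past the €5,600 cap; owner pays only €5,600 − €4,887.50 = €712.50. Plan pays €10,852 − €712.50 = €10,139.50.
Insurer total = bills − owner's total = €19,477 − €5,600 = €13,877.

€13,877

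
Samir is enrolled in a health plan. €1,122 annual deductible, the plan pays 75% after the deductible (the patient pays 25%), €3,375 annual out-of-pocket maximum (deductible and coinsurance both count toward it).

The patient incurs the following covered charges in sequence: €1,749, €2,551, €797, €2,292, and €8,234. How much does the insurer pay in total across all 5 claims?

€12,248

Claim 1 — €1,749: deductible takes €1,122, €627 remains; patient's 25% is €156.75. Cost to patient: €1,278.75. OOP to date €1,278.75. Insurer: €1,749 − €1,278.75 = €470.25.
Claim 2 — €2,551: deductible already satisfied, so patient's share is 25% × €2,551 = €637.75. Patient pays €637.75; OOP now €1,916.50. Plan pays €2,551 − €637.75 = €1,913.25.
Claim 3 — €797: deductible met; 25% of €797 = €199.25. Patient pays €199.25; OOP now €2,115.75. Plan pays €797 − €199.25 = €597.75.
Claim 4 — €2,292: deductible already satisfied, so patient's share is 25% × €2,292 = €573. Patient owes €573 (running OOP €2,688.75). Insurer: €2,292 − €573 = €1,719.
Claim 5 — €8,234: deductible met; 25% of €8,234 = €2,058.50. OOP would hit €4,747.25 > €3,375, so the cap limits the patient to €3,375 − €2,688.75 = €686.25. Insurer: €8,234 − €686.25 = €7,547.75.
Insurer total = bills − patient's total = €15,623 − €3,375 = €12,248.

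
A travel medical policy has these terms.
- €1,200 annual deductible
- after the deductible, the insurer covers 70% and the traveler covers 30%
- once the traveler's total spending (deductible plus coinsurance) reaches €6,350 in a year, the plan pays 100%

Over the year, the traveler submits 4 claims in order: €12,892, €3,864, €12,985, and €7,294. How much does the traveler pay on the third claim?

€483.20

#1 (€12,892): €1,200 finishes the deductible; €11,692 goes to coinsurance; traveler's 30% is €3,507.60. Traveler pays €4,707.60; OOP now €4,707.60.
#2 (€3,864): 30% coinsurance on €3,864 = €1,159.20. Traveler owes €1,159.20 (running OOP €5,866.80).
#3 (€12,985): deductible met; 30% of €12,985 = €3,895.50. That would push OOP to €9,762.30, over the €6,350 cap, so traveler pays €6,350 − €5,866.80 = €483.20.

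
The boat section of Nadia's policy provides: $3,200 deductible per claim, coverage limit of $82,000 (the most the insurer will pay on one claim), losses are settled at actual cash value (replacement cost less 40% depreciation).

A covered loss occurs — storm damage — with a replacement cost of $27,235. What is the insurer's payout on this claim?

$13,141

Depreciate 40%: the covered value is $27,235 × 0.6 = $16,341.
Subtract the deductible: $16,341 − $3,200 = $13,141.
That's under the $82,000 cap, so the insurer reimburses the full $13,141.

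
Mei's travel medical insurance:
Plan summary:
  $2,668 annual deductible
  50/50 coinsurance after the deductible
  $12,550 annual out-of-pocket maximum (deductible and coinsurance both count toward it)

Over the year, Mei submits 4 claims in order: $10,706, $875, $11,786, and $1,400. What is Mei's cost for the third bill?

#1 ($10,706): deductible takes $2,668, $8,038 remains; traveler's 50% is $4,019. Cost to traveler: $6,687. OOP to date $6,687.
#2 ($875): deductible already satisfied, so traveler's share is 50% × $875 = $437.50. Traveler owes $437.50 (running OOP $7,124.50).
#3 ($11,786): deductible already satisfied, so traveler's share is 50% × $11,786 = $5,893. Adding that to $7,124.50 gives $13,017.50, past the $12,550 cap; traveler pays only $12,550 − $7,124.50 = $5,425.50.

$5,425.50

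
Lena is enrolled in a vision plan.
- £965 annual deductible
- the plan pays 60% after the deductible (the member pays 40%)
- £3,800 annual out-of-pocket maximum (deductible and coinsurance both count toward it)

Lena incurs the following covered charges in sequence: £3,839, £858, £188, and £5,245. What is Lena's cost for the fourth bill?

£1,267

Claim 1 — £3,839: £965 to deductible, leaving £2,874; member's 40% is £1,149.60. Cost to member: £2,114.60. OOP to date £2,114.60.
Claim 2 — £858: deductible met; 40% of £858 = £343.20. Member owes £343.20 (running OOP £2,457.80).
Claim 3 — £188: deductible met; 40% of £188 = £75.20. Cost to member: £75.20. OOP to date £2,533.
Claim 4 — £5,245: 40% coinsurance on £5,245 = £2,098. That would push OOP to £4,631, over the £3,800 cap, so member pays £3,800 − £2,533 = £1,267.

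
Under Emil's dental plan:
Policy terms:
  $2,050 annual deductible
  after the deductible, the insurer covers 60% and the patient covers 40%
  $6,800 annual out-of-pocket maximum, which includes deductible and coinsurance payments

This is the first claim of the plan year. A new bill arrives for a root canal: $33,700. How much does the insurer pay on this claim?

The full $2,050 deductible is still open; $2,050 of this bill applies to it.
That leaves $33,700 − $2,050 = $31,650 for coinsurance.
Patient's 40% share of $31,650 is $12,660.
Patient responsibility before any cap: $2,050 + $12,660 = $14,710.
That would bring total out-of-pocket to $14,710, past the $6,800 cap. The patient is capped at $6,800 − $0 = $6,800 on this claim.
Insurer pays the balance: $33,700 − $6,800 = $26,900.

$26,900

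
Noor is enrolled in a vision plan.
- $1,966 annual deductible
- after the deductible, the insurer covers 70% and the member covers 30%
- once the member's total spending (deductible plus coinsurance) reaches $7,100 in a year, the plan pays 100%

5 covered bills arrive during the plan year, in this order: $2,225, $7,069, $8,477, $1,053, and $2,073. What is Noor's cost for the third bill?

#1 ($2,225): $1,966 finishes the deductible; $259 goes to coinsurance; 30% of $259 = $77.70. Cost to member: $2,043.70. OOP to date $2,043.70.
#2 ($7,069): deductible met; 30% of $7,069 = $2,120.70. Cost to member: $2,120.70. OOP to date $4,164.40.
#3 ($8,477): deductible already satisfied, so member's share is 30% × $8,477 = $2,543.10. Member pays $2,543.10; OOP now $6,707.50.

$2,543.10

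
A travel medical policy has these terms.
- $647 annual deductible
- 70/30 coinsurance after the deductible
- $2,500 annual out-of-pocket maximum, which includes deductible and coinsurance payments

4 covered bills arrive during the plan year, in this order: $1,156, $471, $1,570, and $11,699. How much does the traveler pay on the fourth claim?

Claim 1 ($1,156): $647 finishes the deductible; $509 goes to coinsurance; traveler's 30% is $152.70. Traveler owes $799.70 (running OOP $799.70).
Claim 2 ($471): deductible met; 30% of $471 = $141.30. Cost to traveler: $141.30. OOP to date $941.
Claim 3 ($1,570): deductible met; 30% of $1,570 = $471. Traveler owes $471 (running OOP $1,412).
Claim 4 ($11,699): deductible already satisfied, so traveler's share is 30% × $11,699 = $3,509.70. OOP would hit $4,921.70 > $2,500, so the cap limits the traveler to $2,500 − $1,412 = $1,088.

$1,088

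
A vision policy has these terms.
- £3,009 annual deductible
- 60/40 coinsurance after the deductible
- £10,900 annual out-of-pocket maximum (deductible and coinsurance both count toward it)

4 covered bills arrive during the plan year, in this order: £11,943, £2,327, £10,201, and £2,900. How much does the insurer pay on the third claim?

£6,814.40

Bill 1, £11,943: £3,009 to deductible, leaving £8,934; coinsurance £8,934 × 40% = £3,573.60. Member pays £6,582.60; OOP now £6,582.60. Insurer: £11,943 − £6,582.60 = £5,360.40.
Bill 2, £2,327: 40% coinsurance on £2,327 = £930.80. Member owes £930.80 (running OOP £7,513.40). Insurer: £2,327 − £930.80 = £1,396.20.
Bill 3, £10,201: deductible met; 40% of £10,201 = £4,080.40. OOP would hit £11,593.80 > £10,900, so the cap limits the member to £10,900 − £7,513.40 = £3,386.60. Insurer: £10,201 − £3,386.60 = £6,814.40.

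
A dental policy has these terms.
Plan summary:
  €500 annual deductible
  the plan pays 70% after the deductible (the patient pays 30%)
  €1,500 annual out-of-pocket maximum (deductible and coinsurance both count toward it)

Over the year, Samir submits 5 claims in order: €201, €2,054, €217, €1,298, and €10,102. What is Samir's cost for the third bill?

€65.10

Claim 1 (€201): all of it applies to the deductible. Patient owes €201 (running OOP €201).
Claim 2 (€2,054): €299 to deductible, leaving €1,755; 30% of €1,755 = €526.50. Cost to patient: €825.50. OOP to date €1,026.50.
Claim 3 (€217): deductible already satisfied, so patient's share is 30% × €217 = €65.10. Patient owes €65.10 (running OOP €1,091.60).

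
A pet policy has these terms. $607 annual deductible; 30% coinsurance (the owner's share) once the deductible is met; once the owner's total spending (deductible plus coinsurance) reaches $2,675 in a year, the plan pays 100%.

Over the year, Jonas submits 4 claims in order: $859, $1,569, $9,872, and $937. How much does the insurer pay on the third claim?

Claim 1 — $859: deductible takes $607, $252 remains; owner's 30% is $75.60. Owner owes $682.60 (running OOP $682.60). Insurer: $859 − $682.60 = $176.40.
Claim 2 — $1,569: deductible already satisfied, so owner's share is 30% × $1,569 = $470.70. Cost to owner: $470.70. OOP to date $1,153.30. Plan pays $1,569 − $470.70 = $1,098.30.
Claim 3 — $9,872: 30% coinsurance on $9,872 = $2,961.60. OOP would hit $4,114.90 > $2,675, so the cap limits the owner to $2,675 − $1,153.30 = $1,521.70. Insurer: $9,872 − $1,521.70 = $8,350.30.

$8,350.30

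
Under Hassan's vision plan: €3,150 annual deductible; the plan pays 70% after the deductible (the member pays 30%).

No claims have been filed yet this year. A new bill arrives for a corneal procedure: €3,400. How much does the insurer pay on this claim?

€175

Nothing has been paid toward the €3,150 deductible, so the first €3,150 of this charge is applied there.
That leaves €3,400 − €3,150 = €250 for coinsurance.
Coinsurance: €250 × 30% = €75.
Member responsibility: €3,150 + €75 = €3,225.
Insurer pays the balance: €3,400 − €3,225 = €175.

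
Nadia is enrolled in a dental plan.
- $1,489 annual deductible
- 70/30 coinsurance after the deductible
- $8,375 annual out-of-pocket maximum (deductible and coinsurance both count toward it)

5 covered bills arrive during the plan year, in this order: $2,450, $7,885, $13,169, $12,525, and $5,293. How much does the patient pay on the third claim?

#1 ($2,450): $1,489 finishes the deductible; $961 goes to coinsurance; patient's 30% is $288.30. Patient owes $1,777.30 (running OOP $1,777.30).
#2 ($7,885): 30% coinsurance on $7,885 = $2,365.50. Patient pays $2,365.50; OOP now $4,142.80.
#3 ($13,169): 30% coinsurance on $13,169 = $3,950.70. Patient pays $3,950.70; OOP now $8,093.50.

$3,950.70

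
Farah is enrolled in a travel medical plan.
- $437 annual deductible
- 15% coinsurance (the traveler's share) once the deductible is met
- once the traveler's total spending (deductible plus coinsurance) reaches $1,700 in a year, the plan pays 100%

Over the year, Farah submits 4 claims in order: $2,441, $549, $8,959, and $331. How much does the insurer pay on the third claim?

$8,078.95

Claim 1 — $2,441: $437 finishes the deductible; $2,004 goes to coinsurance; traveler's 15% is $300.60. Traveler owes $737.60 (running OOP $737.60). Plan pays $2,441 − $737.60 = $1,703.40.
Claim 2 — $549: deductible met; 15% of $549 = $82.35. Traveler pays $82.35; OOP now $819.95. Plan pays $549 − $82.35 = $466.65.
Claim 3 — $8,959: deductible already satisfied, so traveler's share is 15% × $8,959 = $1,343.85. OOP would hit $2,163.80 > $1,700, so the cap limits the traveler to $1,700 − $819.95 = $880.05. Insurer: $8,959 − $880.05 = $8,078.95.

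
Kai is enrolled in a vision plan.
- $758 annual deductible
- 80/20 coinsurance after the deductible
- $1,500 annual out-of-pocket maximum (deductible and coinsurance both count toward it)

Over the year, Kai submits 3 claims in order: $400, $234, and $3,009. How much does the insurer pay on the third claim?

$2,308

#1 ($400): entire amount goes to the deductible. Member pays $400; OOP now $400. Plan pays $400 − $400 = $0.
#2 ($234): entire amount goes to the deductible. Member owes $234 (running OOP $634). Plan pays $234 − $234 = $0.
#3 ($3,009): deductible takes $124, $2,885 remains; coinsurance $2,885 × 20% = $577. Member pays $701; OOP now $1,335. Plan pays $3,009 − $701 = $2,308.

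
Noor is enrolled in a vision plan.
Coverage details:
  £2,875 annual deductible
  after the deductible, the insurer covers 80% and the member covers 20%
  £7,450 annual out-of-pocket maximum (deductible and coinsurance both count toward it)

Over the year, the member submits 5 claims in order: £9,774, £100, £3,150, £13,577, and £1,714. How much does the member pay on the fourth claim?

£2,545.20

#1 (£9,774): £2,875 to deductible, leaving £6,899; member's 20% is £1,379.80. Cost to member: £4,254.80. OOP to date £4,254.80.
#2 (£100): 20% coinsurance on £100 = £20. Member pays £20; OOP now £4,274.80.
#3 (£3,150): deductible met; 20% of £3,150 = £630. Member pays £630; OOP now £4,904.80.
#4 (£13,577): deductible met; 20% of £13,577 = £2,715.40. Adding that to £4,904.80 gives £7,620.20, past the £7,450 cap; member pays only £7,450 − £4,904.80 = £2,545.20.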